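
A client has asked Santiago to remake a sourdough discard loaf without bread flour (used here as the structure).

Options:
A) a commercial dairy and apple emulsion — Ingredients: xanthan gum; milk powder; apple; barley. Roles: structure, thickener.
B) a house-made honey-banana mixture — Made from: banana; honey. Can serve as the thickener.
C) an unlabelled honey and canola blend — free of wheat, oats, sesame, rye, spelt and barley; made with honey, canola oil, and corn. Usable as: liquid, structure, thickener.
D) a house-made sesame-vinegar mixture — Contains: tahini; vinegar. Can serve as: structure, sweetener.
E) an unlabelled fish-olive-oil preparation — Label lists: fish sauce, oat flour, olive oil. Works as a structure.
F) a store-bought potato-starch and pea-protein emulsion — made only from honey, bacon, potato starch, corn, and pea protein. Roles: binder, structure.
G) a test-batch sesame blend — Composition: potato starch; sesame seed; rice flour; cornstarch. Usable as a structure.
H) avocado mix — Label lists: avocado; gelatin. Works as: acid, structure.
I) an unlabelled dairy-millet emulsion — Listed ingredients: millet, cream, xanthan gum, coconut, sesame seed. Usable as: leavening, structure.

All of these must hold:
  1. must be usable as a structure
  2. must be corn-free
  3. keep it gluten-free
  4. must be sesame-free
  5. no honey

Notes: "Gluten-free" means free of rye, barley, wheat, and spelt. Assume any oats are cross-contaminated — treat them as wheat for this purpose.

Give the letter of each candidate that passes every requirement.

A: has barley, so not gluten-free — reject
B: not usable as a structure; has honey, so not honey-free — reject
C: has honey, so not honey-free; has corn, so not corn-free — no
D: has tahini, so not sesame-free — out
E: has oat flour, so not gluten-free — reject
F: has honey, so not honey-free; has corn, so not corn-free — reject
G: has cornstarch, so not corn-free; has sesame seed, so not sesame-free — out
H: every rule checks out — OK
I: has sesame seed, so not sesame-free — no

H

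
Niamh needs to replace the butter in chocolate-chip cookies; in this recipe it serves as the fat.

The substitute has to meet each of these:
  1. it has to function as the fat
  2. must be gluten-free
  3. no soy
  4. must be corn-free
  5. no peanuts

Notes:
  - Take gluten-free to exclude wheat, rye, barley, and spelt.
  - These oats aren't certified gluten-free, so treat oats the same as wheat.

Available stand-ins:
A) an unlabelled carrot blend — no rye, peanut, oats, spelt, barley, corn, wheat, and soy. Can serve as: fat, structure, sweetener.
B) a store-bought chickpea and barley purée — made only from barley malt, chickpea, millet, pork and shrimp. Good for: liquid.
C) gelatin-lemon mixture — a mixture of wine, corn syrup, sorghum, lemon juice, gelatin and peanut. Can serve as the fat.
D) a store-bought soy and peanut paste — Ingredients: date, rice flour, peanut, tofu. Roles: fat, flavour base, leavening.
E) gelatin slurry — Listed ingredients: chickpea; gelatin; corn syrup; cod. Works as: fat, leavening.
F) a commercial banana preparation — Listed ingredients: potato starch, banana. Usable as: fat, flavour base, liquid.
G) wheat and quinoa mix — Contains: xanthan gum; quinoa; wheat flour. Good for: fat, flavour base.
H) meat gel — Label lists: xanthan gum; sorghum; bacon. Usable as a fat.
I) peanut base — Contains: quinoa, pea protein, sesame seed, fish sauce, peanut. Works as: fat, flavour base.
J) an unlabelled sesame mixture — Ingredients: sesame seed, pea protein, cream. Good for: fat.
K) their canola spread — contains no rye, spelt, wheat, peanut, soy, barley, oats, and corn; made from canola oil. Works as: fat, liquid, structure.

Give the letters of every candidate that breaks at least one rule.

B, C, D, E, G, I

A: nothing on the exclusion list — OK
B: not usable as a fat; has barley malt, so not gluten-free — reject
C: has peanut, so not peanut-free; has corn syrup, so not corn-free — reject
D: has peanut, so not peanut-free; has tofu, so not soy-free — no
E: has corn syrup, so not corn-free — no
F: gluten-free, no peanut — valid
G: has wheat flour, so not gluten-free — reject
H: all constraints satisfied — OK
I: has peanut, so not peanut-free — no
J: nothing on the exclusion list — keep
K: works as a fat, no soy, no peanut — OK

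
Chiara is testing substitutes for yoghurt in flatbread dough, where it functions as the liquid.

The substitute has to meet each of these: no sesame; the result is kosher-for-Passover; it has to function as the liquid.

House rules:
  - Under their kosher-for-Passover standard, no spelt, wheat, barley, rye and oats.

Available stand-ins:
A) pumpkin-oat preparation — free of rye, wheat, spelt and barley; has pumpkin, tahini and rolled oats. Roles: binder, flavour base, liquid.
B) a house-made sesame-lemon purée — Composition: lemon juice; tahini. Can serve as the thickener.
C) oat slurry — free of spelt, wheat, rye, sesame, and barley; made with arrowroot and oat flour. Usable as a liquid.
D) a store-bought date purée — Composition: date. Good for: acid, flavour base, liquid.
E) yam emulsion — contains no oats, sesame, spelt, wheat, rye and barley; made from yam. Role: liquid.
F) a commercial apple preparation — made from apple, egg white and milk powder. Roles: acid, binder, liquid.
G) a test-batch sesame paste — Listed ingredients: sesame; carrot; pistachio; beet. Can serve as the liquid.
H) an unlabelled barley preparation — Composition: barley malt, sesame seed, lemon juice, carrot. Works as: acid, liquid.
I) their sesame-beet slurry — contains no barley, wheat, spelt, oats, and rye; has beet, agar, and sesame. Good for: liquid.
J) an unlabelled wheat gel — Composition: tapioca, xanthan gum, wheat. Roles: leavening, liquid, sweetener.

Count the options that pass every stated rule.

3

A: has rolled oats, so not kosher-for-Passover; has tahini, so not sesame-free — no
B: not usable as a liquid; has tahini, so not sesame-free — reject
C: has oat flour, so not kosher-for-Passover — no
D: only date; none excluded — keep
E: all constraints satisfied — OK
F: no sesame, kosher-for-Passover — keep
G: has sesame, so not sesame-free — out
H: has barley malt, so not kosher-for-Passover; has sesame seed, so not sesame-free — reject
I: has sesame, so not sesame-free — reject
J: has wheat, so not kosher-for-Passover — reject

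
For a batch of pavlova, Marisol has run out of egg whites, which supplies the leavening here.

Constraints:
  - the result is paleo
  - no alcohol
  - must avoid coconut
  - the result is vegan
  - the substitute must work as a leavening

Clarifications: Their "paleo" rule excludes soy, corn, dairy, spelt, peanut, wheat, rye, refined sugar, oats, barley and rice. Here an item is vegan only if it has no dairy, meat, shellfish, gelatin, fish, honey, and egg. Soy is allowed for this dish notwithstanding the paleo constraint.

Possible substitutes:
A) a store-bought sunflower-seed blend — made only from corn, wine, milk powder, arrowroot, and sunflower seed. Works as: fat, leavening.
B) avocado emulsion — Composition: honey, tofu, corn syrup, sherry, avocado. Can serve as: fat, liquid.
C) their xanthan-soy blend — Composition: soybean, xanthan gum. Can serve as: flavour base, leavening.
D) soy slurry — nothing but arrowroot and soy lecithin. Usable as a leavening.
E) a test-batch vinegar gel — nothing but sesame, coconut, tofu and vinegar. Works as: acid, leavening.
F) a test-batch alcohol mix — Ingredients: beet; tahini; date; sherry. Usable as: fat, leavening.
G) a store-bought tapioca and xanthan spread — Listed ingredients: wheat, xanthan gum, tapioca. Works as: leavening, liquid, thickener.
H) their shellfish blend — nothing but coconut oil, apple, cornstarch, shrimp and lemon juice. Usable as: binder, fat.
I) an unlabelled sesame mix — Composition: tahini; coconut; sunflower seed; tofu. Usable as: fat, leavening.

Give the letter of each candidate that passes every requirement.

A: has corn, so not paleo; has milk powder, so not vegan (and 1 more) — reject
B: not usable as a leavening; has corn syrup, so not paleo (and 2 more) — out
C: soy is permitted under the paleo carve-out; nothing else excluded — OK
D: soy is permitted under the paleo carve-out; nothing else excluded — keep
E: has coconut, so not coconut-free — no
F: has sherry, so not alcohol-free — out
G: has wheat, so not paleo — reject
H: not usable as a leavening; has cornstarch, so not paleo (and 2 more) — reject
I: has coconut, so not coconut-free — no

C, D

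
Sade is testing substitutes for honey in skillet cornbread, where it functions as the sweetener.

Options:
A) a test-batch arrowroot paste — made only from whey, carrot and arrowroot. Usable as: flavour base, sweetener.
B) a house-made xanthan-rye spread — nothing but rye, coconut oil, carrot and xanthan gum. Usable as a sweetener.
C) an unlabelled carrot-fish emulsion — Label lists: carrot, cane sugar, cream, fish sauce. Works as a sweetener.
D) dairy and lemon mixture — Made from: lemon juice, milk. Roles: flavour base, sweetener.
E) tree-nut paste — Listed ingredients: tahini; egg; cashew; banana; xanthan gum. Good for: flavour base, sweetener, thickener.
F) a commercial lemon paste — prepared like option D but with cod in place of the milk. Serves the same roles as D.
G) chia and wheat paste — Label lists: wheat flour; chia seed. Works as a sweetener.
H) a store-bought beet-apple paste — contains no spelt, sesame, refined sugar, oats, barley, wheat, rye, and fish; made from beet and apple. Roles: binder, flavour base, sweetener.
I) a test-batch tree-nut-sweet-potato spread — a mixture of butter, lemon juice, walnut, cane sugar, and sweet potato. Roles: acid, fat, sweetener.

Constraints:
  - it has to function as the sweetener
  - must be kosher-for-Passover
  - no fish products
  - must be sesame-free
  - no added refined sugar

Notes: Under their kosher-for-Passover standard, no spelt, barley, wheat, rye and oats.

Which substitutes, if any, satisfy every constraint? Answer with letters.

A: no sesame, no refined sugar — OK
B: has rye, so not kosher-for-Passover — out
C: has cane sugar, so not no-added-sugar; has fish sauce, so not fish-free — reject
D: works as a sweetener, no refined sugar, no sesame — OK
E: has tahini, so not sesame-free — reject
F: has cod, so not fish-free — reject
G: has wheat flour, so not kosher-for-Passover — out
H: no refined sugar, no fish — valid
I: has cane sugar, so not no-added-sugar — out

A, D, H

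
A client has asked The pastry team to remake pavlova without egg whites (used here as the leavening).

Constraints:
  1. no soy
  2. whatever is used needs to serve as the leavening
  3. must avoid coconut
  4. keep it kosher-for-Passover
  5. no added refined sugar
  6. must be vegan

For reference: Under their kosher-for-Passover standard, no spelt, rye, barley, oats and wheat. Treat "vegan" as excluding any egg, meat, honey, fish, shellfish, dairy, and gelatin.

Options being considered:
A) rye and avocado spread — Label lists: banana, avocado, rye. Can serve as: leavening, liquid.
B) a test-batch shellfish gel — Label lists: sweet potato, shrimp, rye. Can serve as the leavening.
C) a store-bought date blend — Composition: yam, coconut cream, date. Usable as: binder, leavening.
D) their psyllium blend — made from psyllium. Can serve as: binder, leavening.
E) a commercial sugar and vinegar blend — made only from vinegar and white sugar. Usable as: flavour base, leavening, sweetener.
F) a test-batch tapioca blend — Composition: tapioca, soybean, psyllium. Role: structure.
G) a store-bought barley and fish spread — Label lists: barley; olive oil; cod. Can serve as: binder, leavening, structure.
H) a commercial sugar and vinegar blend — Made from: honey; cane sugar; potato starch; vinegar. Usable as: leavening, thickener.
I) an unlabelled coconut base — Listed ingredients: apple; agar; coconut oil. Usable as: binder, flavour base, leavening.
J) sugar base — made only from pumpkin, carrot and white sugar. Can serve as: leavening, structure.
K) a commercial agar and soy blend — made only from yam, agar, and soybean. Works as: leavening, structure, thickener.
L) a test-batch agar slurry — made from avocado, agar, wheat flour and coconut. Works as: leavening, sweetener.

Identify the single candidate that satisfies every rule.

D

A: has rye, so not kosher-for-Passover — no
B: has rye, so not kosher-for-Passover; has shrimp, so not vegan — reject
C: has coconut cream, so not coconut-free — no
D: no coconut, vegan — valid
E: has white sugar, so not no-added-sugar — out
F: not usable as a leavening; has soybean, so not soy-free — no
G: has barley, so not kosher-for-Passover; has cod, so not vegan — out
H: has honey, so not vegan; has cane sugar, so not no-added-sugar — no
I: has coconut oil, so not coconut-free — out
J: has white sugar, so not no-added-sugar — no
K: has soybean, so not soy-free — reject
L: has wheat flour, so not kosher-for-Passover; has coconut, so not coconut-free — no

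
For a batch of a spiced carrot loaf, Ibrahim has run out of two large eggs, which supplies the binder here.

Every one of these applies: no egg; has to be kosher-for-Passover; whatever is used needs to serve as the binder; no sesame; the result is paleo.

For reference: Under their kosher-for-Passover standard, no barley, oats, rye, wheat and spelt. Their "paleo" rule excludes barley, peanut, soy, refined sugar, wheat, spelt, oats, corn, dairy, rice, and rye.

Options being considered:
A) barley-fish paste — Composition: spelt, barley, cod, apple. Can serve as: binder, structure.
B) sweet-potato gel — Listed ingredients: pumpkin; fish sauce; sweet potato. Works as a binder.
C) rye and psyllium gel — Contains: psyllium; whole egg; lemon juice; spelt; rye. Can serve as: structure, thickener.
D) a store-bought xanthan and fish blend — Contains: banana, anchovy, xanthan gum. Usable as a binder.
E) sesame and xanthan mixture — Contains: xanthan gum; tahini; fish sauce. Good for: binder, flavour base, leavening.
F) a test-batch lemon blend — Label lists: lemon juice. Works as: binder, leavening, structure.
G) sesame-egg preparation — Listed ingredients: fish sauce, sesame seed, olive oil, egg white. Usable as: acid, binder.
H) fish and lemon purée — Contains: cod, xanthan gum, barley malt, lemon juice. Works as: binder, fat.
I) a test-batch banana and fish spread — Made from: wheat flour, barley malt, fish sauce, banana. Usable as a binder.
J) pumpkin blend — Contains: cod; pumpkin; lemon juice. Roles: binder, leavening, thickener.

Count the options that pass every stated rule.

A: has barley, so not kosher-for-Passover; has barley, so not paleo — out
B: no sesame, kosher-for-Passover — valid
C: not usable as a binder; has rye, so not kosher-for-Passover (and 2 more) — reject
D: nothing on the exclusion list — keep
E: has tahini, so not sesame-free — reject
F: only lemon juice; none excluded — OK
G: has sesame seed, so not sesame-free; has egg white, so not egg-free — out
H: has barley malt, so not kosher-for-Passover; has barley malt, so not paleo — reject
I: has barley malt, so not kosher-for-Passover; has barley malt, so not paleo — out
J: works as a binder, no egg, kosher-for-Passover — valid

4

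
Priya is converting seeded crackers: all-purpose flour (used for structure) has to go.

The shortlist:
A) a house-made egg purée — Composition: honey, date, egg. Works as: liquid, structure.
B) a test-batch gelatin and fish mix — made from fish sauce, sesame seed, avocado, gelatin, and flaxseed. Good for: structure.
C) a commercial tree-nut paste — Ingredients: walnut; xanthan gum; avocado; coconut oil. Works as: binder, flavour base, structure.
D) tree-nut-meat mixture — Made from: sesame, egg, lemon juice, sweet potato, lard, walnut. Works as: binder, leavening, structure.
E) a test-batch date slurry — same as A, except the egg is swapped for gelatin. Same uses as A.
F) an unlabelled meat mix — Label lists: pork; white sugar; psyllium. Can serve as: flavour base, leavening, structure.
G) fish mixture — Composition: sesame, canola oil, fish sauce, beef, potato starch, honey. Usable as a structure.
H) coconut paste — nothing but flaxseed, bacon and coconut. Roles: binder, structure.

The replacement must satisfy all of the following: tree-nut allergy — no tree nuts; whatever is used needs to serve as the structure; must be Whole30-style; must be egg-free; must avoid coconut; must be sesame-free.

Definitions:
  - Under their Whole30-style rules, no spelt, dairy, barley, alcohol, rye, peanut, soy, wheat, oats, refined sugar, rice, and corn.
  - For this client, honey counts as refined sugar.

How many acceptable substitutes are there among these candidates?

0

A: has honey, so not Whole30-style; has egg, so not egg-free — reject
B: has sesame seed, so not sesame-free — no
C: has coconut oil, so not coconut-free; has walnut, so not tree-nut-free — no
D: has sesame, so not sesame-free; has walnut, so not tree-nut-free (and 1 more) — no
E: has honey, so not Whole30-style — no
F: has white sugar, so not Whole30-style — no
G: has honey, so not Whole30-style; has sesame, so not sesame-free — reject
H: has coconut, so not coconut-free — out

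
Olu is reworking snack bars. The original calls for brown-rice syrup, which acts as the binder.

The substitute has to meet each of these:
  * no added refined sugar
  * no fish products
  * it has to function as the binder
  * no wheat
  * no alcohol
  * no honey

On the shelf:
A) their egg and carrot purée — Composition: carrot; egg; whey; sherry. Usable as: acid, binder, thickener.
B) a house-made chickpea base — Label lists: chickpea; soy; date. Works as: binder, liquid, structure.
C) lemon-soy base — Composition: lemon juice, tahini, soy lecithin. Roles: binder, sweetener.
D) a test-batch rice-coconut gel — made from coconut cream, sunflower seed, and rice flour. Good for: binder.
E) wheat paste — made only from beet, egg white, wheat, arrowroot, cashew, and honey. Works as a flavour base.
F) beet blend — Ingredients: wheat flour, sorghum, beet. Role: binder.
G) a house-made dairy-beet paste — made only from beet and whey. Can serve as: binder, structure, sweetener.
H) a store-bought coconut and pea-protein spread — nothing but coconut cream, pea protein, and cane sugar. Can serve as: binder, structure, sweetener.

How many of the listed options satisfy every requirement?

A: has sherry, so not alcohol-free — reject
B: only soy, date and chickpea; none excluded — OK
C: works as a binder, no fish, no refined sugar — keep
D: every rule checks out — OK
E: not usable as a binder; has honey, so not honey-free (and 1 more) — reject
F: has wheat flour, so not wheat-free — reject
G: only whey and beet; none excluded — keep
H: has cane sugar, so not no-added-sugar — out

4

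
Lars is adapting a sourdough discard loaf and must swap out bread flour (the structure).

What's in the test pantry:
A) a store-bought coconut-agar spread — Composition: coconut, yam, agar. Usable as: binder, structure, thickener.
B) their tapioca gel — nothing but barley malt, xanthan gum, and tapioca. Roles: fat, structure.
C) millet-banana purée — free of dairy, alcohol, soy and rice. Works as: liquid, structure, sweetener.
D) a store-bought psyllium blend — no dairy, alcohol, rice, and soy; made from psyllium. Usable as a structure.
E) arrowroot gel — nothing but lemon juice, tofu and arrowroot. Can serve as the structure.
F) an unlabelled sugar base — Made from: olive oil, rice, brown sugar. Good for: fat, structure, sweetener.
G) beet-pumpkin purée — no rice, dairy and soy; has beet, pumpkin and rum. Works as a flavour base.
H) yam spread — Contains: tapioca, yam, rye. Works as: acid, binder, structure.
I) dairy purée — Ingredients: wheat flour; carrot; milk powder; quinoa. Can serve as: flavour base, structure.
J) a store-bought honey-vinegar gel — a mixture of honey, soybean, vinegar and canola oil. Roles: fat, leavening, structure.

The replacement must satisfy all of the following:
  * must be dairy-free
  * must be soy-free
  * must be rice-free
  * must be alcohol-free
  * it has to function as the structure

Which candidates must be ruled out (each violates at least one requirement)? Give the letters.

E, F, G, I, J

A: works as a structure, no soy, no dairy — valid
B: nothing on the exclusion list — OK
C: works as a structure, no alcohol, no soy — valid
D: all constraints satisfied — keep
E: has tofu, so not soy-free — reject
F: has rice, so not rice-free — reject
G: not usable as a structure; has rum, so not alcohol-free — reject
H: no soy, no rice — valid
I: has milk powder, so not dairy-free — reject
J: has soybean, so not soy-free — out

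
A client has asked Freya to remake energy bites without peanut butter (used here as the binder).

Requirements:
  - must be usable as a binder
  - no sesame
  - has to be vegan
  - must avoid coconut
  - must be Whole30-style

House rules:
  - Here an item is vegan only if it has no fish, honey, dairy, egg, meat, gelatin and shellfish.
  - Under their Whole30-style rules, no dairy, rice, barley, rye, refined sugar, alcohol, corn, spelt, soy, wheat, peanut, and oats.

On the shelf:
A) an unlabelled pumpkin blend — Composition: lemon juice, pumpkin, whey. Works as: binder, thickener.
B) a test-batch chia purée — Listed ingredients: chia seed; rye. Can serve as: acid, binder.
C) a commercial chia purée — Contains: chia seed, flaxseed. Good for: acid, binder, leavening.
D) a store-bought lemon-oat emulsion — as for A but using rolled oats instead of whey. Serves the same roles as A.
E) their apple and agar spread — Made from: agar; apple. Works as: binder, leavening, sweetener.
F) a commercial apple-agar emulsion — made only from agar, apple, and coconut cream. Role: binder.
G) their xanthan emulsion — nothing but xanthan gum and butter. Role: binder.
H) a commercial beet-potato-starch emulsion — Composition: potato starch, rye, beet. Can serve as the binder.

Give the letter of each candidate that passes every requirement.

C, E

A: has whey, so not vegan; has whey, so not Whole30-style — no
B: has rye, so not Whole30-style — no
C: only flaxseed and chia seed; none excluded — OK
D: has rolled oats, so not Whole30-style — no
E: only apple and agar; none excluded — keep
F: has coconut cream, so not coconut-free — reject
G: has butter, so not vegan; has butter, so not Whole30-style — out
H: has rye, so not Whole30-style — no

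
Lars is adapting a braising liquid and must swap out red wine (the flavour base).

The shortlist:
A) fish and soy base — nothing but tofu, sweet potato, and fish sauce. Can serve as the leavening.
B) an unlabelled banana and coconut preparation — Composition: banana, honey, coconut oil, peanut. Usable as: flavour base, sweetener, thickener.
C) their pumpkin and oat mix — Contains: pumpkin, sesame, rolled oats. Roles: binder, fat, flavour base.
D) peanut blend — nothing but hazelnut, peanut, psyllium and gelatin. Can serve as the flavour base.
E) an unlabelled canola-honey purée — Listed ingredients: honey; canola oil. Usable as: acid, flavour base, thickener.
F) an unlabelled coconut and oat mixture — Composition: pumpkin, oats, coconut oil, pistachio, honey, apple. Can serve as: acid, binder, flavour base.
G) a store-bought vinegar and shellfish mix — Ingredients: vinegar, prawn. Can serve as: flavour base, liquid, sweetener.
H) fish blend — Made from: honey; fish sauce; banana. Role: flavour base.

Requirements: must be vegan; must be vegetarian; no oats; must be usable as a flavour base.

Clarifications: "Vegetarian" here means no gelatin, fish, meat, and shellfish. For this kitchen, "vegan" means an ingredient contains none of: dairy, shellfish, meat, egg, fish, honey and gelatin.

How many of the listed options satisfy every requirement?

A: not usable as a flavour base; has fish sauce, so not vegetarian (and 1 more) — out
B: has honey, so not vegan — no
C: has rolled oats, so not oat-free — no
D: has gelatin, so not vegetarian; has gelatin, so not vegan — out
E: has honey, so not vegan — reject
F: has honey, so not vegan; has oats, so not oat-free — reject
G: has prawn, so not vegetarian; has prawn, so not vegan — reject
H: has fish sauce, so not vegetarian; has fish sauce, so not vegan — reject

0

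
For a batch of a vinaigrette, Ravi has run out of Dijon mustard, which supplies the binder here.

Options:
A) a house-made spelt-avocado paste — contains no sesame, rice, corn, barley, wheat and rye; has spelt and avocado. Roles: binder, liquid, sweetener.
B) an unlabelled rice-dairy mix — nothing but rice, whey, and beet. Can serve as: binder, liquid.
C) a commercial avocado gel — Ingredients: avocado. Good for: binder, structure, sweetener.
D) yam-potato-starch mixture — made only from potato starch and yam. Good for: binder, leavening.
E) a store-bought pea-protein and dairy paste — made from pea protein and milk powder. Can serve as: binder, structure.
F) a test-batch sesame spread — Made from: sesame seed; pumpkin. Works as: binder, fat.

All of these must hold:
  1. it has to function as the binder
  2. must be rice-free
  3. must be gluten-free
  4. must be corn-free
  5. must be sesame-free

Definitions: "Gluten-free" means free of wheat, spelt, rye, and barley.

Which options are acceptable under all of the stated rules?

C, D, E

A: has spelt, so not gluten-free — reject
B: has rice, so not rice-free — out
C: only avocado; none excluded — keep
D: every rule checks out — keep
E: gluten-free, no corn — keep
F: has sesame seed, so not sesame-free — reject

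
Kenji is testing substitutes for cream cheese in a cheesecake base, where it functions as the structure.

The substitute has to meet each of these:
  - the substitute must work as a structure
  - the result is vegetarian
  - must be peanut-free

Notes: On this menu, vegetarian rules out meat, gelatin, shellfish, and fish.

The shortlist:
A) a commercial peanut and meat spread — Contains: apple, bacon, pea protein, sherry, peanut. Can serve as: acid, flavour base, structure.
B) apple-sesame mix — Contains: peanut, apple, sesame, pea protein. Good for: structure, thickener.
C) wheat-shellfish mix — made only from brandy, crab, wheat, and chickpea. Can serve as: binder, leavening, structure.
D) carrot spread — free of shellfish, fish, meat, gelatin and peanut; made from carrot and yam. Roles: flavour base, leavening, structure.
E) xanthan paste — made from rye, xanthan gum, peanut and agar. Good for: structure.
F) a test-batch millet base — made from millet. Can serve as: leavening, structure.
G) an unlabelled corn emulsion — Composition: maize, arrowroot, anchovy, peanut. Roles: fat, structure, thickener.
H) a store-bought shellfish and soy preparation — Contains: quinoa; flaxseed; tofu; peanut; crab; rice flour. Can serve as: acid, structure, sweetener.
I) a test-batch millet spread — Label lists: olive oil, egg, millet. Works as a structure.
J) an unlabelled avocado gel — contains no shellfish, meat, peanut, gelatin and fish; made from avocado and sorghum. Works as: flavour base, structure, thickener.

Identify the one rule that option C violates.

usable as a structure: satisfied
vegetarian: has crab — fails
peanut-free: satisfied

vegetarian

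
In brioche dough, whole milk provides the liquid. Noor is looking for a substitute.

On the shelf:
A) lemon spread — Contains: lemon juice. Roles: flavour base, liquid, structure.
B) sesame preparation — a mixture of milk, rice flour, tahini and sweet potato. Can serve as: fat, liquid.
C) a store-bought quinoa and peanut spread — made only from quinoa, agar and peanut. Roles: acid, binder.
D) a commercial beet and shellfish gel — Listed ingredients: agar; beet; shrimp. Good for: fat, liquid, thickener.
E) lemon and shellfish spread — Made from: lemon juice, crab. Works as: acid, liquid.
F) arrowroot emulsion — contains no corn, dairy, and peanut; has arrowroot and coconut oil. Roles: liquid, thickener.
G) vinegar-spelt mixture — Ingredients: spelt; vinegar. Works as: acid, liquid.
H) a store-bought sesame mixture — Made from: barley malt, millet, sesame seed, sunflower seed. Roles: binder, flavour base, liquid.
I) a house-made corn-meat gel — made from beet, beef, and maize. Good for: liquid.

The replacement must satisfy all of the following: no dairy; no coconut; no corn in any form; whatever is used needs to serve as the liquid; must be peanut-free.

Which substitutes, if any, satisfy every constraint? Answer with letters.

A: no corn, no coconut — OK
B: has milk, so not dairy-free — no
C: not usable as a liquid; has peanut, so not peanut-free — no
D: works as a liquid, no corn, no dairy — OK
E: no corn, no dairy — keep
F: has coconut oil, so not coconut-free — no
G: nothing on the exclusion list — valid
H: works as a liquid, no corn, no peanut — keep
I: has maize, so not corn-free — out

A, D, E, G, H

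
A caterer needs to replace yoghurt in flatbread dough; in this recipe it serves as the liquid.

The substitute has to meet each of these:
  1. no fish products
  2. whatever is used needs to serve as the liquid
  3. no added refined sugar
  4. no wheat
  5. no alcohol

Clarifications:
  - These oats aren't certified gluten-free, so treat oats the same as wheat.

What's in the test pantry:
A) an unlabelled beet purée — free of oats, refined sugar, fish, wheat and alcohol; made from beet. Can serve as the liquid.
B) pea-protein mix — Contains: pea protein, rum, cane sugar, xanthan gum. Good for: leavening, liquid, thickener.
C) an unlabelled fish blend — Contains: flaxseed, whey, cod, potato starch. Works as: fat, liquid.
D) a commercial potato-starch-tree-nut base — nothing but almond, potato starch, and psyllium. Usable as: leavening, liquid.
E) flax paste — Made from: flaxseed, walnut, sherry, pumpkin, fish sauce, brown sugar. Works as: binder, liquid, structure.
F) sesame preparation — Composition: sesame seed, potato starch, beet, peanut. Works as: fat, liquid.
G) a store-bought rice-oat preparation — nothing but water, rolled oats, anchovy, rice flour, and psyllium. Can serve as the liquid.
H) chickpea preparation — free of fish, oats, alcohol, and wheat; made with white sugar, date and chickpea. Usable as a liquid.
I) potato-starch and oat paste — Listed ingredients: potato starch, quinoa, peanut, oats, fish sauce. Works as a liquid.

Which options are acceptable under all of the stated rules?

A, D, F

A: works as a liquid, no fish, no alcohol — keep
B: has cane sugar, so not no-added-sugar; has rum, so not alcohol-free — no
C: has cod, so not fish-free — out
D: nothing on the exclusion list — OK
E: has brown sugar, so not no-added-sugar; has fish sauce, so not fish-free (and 1 more) — out
F: peanut and sesame seed etc. — none of it excluded — keep
G: has anchovy, so not fish-free; has rolled oats, so not wheat-free — out
H: has white sugar, so not no-added-sugar — out
I: has fish sauce, so not fish-free; has oats, so not wheat-free — reject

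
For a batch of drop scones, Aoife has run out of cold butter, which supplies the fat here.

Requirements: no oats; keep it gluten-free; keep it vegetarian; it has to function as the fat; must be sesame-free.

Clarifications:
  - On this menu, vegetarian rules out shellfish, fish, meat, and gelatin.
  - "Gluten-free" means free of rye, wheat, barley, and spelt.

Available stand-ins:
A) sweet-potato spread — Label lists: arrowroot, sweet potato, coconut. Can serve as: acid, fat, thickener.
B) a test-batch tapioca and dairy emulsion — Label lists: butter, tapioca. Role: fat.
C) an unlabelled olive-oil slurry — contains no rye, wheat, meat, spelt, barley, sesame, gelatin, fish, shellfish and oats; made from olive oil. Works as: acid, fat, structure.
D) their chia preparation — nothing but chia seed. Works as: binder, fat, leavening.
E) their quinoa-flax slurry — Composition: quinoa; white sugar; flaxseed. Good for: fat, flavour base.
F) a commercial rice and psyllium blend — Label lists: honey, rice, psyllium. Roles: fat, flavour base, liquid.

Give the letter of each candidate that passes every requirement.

A: only coconut, sweet potato, and arrowroot; none excluded — OK
B: works as a fat, no sesame, no oats — OK
C: works as a fat, no sesame, gluten-free — keep
D: works as a fat, no oats, gluten-free — keep
E: only white sugar, quinoa and flaxseed; none excluded — keep
F: all constraints satisfied — OK

A, B, C, D, E, F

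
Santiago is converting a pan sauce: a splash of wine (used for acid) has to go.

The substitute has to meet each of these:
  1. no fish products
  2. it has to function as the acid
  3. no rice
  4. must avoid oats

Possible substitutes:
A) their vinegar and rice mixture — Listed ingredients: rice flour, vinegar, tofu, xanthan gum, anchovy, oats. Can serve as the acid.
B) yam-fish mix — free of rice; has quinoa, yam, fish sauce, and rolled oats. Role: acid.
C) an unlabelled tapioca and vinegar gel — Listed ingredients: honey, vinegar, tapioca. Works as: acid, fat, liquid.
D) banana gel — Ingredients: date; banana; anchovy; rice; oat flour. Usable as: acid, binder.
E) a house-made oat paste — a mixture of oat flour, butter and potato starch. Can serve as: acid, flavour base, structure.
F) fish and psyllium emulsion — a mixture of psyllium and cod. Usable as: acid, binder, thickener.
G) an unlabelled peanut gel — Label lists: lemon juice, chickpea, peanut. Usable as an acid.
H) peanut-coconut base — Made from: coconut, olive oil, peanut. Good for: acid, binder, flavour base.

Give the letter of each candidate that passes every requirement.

C, G, H

A: has oats, so not oat-free; has anchovy, so not fish-free (and 1 more) — reject
B: has rolled oats, so not oat-free; has fish sauce, so not fish-free — reject
C: only honey, tapioca and vinegar; none excluded — keep
D: has oat flour, so not oat-free; has anchovy, so not fish-free (and 1 more) — out
E: has oat flour, so not oat-free — no
F: has cod, so not fish-free — no
G: only peanut, chickpea and lemon juice; none excluded — OK
H: only coconut, peanut, and olive oil; none excluded — valid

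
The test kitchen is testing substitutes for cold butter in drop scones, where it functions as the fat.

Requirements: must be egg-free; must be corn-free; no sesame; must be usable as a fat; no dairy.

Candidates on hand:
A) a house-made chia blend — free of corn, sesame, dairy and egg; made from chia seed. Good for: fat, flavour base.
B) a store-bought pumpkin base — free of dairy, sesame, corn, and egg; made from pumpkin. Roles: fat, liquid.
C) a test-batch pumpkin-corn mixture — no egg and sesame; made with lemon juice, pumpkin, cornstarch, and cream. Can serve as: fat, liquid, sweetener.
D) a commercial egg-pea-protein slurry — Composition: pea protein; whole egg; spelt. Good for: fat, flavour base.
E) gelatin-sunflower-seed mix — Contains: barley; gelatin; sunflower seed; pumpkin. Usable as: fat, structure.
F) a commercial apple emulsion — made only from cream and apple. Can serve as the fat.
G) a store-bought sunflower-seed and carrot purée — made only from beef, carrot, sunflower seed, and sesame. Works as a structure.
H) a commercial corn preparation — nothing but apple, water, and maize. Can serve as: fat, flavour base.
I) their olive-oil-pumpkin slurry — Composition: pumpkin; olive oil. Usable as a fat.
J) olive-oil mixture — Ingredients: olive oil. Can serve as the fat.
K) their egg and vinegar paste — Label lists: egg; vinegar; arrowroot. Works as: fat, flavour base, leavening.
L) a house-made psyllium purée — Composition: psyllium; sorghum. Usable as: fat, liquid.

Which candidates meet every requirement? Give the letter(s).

A, B, E, I, J, L

A: no corn, no dairy — valid
B: works as a fat, no dairy, no corn — valid
C: has cornstarch, so not corn-free; has cream, so not dairy-free — reject
D: has whole egg, so not egg-free — no
E: all constraints satisfied — keep
F: has cream, so not dairy-free — reject
G: not usable as a fat; has sesame, so not sesame-free — no
H: has maize, so not corn-free — out
I: only olive oil and pumpkin; none excluded — valid
J: nothing on the exclusion list — keep
K: has egg, so not egg-free — reject
L: no sesame, no egg — valid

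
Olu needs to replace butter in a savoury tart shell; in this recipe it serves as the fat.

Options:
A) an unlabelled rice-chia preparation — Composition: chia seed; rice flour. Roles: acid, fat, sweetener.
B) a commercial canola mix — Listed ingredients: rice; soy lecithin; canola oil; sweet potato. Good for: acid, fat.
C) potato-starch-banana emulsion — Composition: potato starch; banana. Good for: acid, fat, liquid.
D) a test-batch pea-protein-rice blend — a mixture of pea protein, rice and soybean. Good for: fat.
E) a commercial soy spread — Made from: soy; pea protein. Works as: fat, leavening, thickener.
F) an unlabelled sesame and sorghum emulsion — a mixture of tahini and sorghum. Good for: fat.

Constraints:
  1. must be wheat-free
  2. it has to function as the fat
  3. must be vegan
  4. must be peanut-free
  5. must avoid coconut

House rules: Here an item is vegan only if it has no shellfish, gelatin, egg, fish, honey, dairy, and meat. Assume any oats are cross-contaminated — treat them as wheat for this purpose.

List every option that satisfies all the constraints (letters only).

A, B, C, D, E, F

A: only rice flour and chia seed; none excluded — keep
B: every rule checks out — keep
C: works as a fat, vegan, wheat-free — OK
D: all constraints satisfied — valid
E: all constraints satisfied — OK
F: all constraints satisfied — valid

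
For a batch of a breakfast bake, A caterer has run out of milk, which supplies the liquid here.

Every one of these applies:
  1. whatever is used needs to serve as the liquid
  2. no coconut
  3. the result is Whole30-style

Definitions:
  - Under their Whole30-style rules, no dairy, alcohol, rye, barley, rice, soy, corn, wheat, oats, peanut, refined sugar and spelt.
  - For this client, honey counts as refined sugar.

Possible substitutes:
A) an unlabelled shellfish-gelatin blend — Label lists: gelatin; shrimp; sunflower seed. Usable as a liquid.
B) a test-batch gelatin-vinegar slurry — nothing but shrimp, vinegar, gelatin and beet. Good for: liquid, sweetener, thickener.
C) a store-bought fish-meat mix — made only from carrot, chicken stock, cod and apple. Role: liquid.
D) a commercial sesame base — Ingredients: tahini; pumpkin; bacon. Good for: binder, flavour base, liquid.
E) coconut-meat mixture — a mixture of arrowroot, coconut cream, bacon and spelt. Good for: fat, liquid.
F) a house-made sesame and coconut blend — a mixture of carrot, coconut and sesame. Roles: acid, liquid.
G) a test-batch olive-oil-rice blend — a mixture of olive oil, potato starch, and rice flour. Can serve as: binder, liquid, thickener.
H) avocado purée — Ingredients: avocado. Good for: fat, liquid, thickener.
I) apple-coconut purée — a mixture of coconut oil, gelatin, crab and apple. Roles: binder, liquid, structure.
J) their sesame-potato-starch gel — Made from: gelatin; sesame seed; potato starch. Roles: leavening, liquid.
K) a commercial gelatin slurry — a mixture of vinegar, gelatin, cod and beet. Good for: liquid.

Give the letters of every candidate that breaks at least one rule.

A: only gelatin, shrimp and sunflower seed; none excluded — keep
B: gelatin and shrimp etc. — none of it excluded — valid
C: nothing on the exclusion list — OK
D: all constraints satisfied — valid
E: has spelt, so not Whole30-style; has coconut cream, so not coconut-free — reject
F: has coconut, so not coconut-free — reject
G: has rice flour, so not Whole30-style — reject
H: works as a liquid, no coconut, Whole30-style — OK
I: has coconut oil, so not coconut-free — no
J: only gelatin, sesame seed and potato starch; none excluded — OK
K: every rule checks out — keep

E, F, G, I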